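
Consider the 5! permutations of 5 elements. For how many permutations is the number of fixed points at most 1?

Sum C(5,i)·!(5-i) for i = 0..1:
  i=0: C(5,0)·!5 = 1·44 = 44
  i=1: C(5,1)·!4 = 5·9 = 45
Total = 89.

89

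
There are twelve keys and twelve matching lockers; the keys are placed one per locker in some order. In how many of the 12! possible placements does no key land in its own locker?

176214841

Use !n = (n-1)(!(n-1) + !(n-2)).
!12 = 11·(14684570 + 1334961) = 11·16019531 = 176214841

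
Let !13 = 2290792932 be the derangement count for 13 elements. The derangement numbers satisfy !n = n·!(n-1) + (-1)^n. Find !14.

!14 = 14·2290792932 + 1 = 32071101049.

32071101049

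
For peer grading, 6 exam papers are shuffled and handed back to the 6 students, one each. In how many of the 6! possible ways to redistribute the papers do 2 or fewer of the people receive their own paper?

664

# with exactly i fixed is C(6,i)·!(6-i); sum over i=0..2:
  i=0: C(6,0)·!6 = 1·265 = 265
  i=1: C(6,1)·!5 = 6·44 = 264
  i=2: C(6,2)·!4 = 15·9 = 135
Total = 664.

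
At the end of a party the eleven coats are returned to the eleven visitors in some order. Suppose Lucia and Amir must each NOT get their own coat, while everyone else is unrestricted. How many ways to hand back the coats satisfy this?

33022080

Inclusion-exclusion on the 2 forbidden self-matches:
Σ_{j=0}^{2} (-1)^j C(2,j)(11-j)!
= C(2,0)·11! - C(2,1)·10! + C(2,2)·9!
= 39916800 - 7257600 + 362880
= 33022080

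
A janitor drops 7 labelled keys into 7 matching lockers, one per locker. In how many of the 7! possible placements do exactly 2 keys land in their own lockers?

924

Pick the 2 fixed positions: C(7,2) = 21 ways.
The remaining 5 must be deranged: !5 = 44.
Total: 21 × 44 = 924.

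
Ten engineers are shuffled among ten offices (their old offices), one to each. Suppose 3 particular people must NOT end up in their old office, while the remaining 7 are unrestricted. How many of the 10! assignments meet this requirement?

Let A_j be the event that the j-th constrained one is fixed. By inclusion-exclusion over the 3 events:
Σ_{j=0}^{3} (-1)^j C(3,j)(10-j)!
= C(3,0)·10! - C(3,1)·9! + C(3,2)·8! - C(3,3)·7!
= 3628800 - 1088640 + 120960 - 5040
= 2656080

2656080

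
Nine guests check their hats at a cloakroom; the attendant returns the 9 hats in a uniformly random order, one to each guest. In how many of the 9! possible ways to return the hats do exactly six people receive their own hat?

168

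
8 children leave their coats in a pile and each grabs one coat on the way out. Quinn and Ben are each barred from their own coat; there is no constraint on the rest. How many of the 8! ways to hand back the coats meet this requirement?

Let A_j be the event that the j-th constrained one is fixed. By inclusion-exclusion over the 2 events:
Σ_{j=0}^{2} (-1)^j C(2,j)(8-j)!
= C(2,0)·8! - C(2,1)·7! + C(2,2)·6!
= 40320 - 10080 + 720
= 30960

30960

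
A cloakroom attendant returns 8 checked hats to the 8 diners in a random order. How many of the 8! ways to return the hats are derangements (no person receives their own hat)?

!8 = 8! · Σ_{k=0}^{8} (-1)^k/k!
= 8! - 8!/1! + 8!/2! - 8!/3! + 8!/4! - 8!/5! + 8!/6! - 8!/7! + 8!/8!
= 40320 - 40320 + 20160 - 6720 + 1680 - 336 + 56 - 8 + 1
= 14833

14833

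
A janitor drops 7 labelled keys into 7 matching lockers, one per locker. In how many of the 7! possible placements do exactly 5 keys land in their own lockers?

Choose which 5 of the 7 are fixed: C(7,5) = 21.
The other 2 form a derangement: !2 = 1.
Total: 21 × 1 = 21.

21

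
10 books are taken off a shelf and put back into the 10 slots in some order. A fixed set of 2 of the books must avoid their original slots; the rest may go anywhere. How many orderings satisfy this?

2943360

Inclusion-exclusion on the 2 forbidden self-matches:
Σ_{j=0}^{2} (-1)^j C(2,j)(10-j)!
= C(2,0)·10! - C(2,1)·9! + C(2,2)·8!
= 3628800 - 725760 + 40320
= 2943360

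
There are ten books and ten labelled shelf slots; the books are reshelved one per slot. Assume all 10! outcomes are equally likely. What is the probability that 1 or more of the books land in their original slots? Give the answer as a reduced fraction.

Favorable outcomes: Σ_{i≥1} C(10,i)·!(10-i) = 10·133496 + 45·14833 + 120·1854 + 210·265 + 252·44 + 210·9 + 120·2 + 45·1 + 10·0 + 1·1 = 2293839.
Total outcomes: 10! = 3628800.
Probability = 2293839/3628800 = 28319/44800.

28319/44800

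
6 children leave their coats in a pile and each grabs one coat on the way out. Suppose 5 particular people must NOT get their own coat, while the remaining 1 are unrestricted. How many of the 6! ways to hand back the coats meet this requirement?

Let A_j be the event that the j-th constrained one is fixed. By inclusion-exclusion over the 5 events:
Σ_{j=0}^{5} (-1)^j C(5,j)(6-j)!
= C(5,0)·6! - C(5,1)·5! + C(5,2)·4! - C(5,3)·3! + C(5,4)·2! - C(5,5)·1!
= 720 - 600 + 240 - 60 + 10 - 1
= 309

309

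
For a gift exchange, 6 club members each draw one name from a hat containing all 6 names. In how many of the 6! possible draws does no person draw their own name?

265

!6 = 6! · Σ_{k=0}^{6} (-1)^k/k!
= 6! - 6!/1! + 6!/2! - 6!/3! + 6!/4! - 6!/5! + 6!/6!
= 720 - 720 + 360 - 120 + 30 - 6 + 1
= 265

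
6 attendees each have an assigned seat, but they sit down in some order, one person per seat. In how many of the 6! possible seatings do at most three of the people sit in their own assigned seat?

704

# with exactly i fixed is C(6,i)·!(6-i); sum over i=0..3:
  i=0: C(6,0)·!6 = 1·265 = 265
  i=1: C(6,1)·!5 = 6·44 = 264
  i=2: C(6,2)·!4 = 15·9 = 135
  i=3: C(6,3)·!3 = 20·2 = 40
Total = 704.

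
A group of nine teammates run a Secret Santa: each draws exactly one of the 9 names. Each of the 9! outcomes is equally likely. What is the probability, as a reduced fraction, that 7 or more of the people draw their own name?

Favorable outcomes: Σ_{i≥7} C(9,i)·!(9-i) = 36·1 + 9·0 + 1·1 = 37.
Total outcomes: 9! = 362880.
Probability = 37/362880 = 37/362880.

37/362880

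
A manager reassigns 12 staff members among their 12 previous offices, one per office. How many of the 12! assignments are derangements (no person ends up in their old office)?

176214841

The number of derangements of 12 is !12 = Σ_{k=0}^{12} (-1)^k·12!/k!
= 12! - 12!/1! + 12!/2! - 12!/3! + 12!/4! - 12!/5! + 12!/6! - 12!/7! + 12!/8! - 12!/9! + 12!/10! - 12!/11! + 12!/12!
= 479001600 - 479001600 + 239500800 - 79833600 + 19958400 - 3991680 + 665280 - 95040 + 11880 - 1320 + 132 - 12 + 1
= 176214841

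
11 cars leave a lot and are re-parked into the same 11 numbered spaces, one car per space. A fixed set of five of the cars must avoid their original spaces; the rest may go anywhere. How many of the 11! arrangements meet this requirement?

25022880

Let A_j be the event that the j-th constrained one is fixed. By inclusion-exclusion over the 5 events:
Σ_{j=0}^{5} (-1)^j C(5,j)(11-j)!
= C(5,0)·11! - C(5,1)·10! + C(5,2)·9! - C(5,3)·8! + C(5,4)·7! - C(5,5)·6!
= 39916800 - 18144000 + 3628800 - 403200 + 25200 - 720
= 25022880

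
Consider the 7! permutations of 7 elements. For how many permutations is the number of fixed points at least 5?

Sum C(7,i)·!(7-i) for i = 5..7:
  i=5: C(7,5)·!2 = 21·1 = 21
  i=6: C(7,6)·!1 = 7·0 = 0
  i=7: C(7,7)·!0 = 1·1 = 1
Total = 22.

22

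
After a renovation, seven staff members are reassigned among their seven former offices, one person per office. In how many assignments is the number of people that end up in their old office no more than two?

Sum C(7,i)·!(7-i) for i = 0..2:
  i=0: C(7,0)·!7 = 1·1854 = 1854
  i=1: C(7,1)·!6 = 7·265 = 1855
  i=2: C(7,2)·!5 = 21·44 = 924
Total = 4633.

4633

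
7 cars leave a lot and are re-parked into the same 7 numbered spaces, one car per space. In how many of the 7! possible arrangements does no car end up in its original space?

1854

By inclusion-exclusion, !7 = Σ (-1)^k · 7!/k! for k=0..7
= 7! - 7!/1! + 7!/2! - 7!/3! + 7!/4! - 7!/5! + 7!/6! - 7!/7!
= 5040 - 5040 + 2520 - 840 + 210 - 42 + 7 - 1
= 1854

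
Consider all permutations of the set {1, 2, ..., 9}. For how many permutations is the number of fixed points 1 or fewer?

# with exactly i fixed is C(9,i)·!(9-i); sum over i=0..1:
  i=0: C(9,0)·!9 = 1·133496 = 133496
  i=1: C(9,1)·!8 = 9·14833 = 133497
Total = 266993.

266993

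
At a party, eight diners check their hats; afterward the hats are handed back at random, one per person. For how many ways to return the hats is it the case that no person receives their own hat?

14833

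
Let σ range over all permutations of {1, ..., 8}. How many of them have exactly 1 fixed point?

14832

Choose which one of the 8 is fixed: C(8,1) = 8.
The other 7 form a derangement: !7 = 1854.
Total: 8 × 1854 = 14832.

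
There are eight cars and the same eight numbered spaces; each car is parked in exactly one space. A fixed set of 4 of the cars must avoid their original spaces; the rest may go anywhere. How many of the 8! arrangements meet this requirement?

24024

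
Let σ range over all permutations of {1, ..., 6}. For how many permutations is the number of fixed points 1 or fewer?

Sum C(6,i)·!(6-i) for i = 0..1:
  i=0: C(6,0)·!6 = 1·265 = 265
  i=1: C(6,1)·!5 = 6·44 = 264
Total = 529.

529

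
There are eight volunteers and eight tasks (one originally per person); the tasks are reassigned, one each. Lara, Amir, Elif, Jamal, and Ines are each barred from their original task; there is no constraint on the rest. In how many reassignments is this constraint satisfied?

21234

Let A_j be the event that the j-th constrained one is fixed. By inclusion-exclusion over the 5 events:
Σ_{j=0}^{5} (-1)^j C(5,j)(8-j)!
= C(5,0)·8! - C(5,1)·7! + C(5,2)·6! - C(5,3)·5! + C(5,4)·4! - C(5,5)·3!
= 40320 - 25200 + 7200 - 1200 + 120 - 6
= 21234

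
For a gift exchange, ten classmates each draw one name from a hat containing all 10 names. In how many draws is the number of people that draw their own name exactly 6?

Pick the 6 fixed positions: C(10,6) = 210 ways.
The other 4 form a derangement: !4 = 9.
Total: 210 × 9 = 1890.

1890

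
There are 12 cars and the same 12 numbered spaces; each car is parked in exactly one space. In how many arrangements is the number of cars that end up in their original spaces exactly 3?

29369120

Choose which 3 of the 12 are fixed: C(12,3) = 220.
The remaining 9 must be deranged: !9 = 133496.
Total: 220 × 133496 = 29369120.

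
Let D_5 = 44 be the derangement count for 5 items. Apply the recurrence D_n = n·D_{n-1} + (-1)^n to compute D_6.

265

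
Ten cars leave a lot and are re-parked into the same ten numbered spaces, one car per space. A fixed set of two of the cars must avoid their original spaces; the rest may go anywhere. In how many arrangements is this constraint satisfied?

Let A_j be the event that the j-th constrained one is fixed. By inclusion-exclusion over the 2 events:
Σ_{j=0}^{2} (-1)^j C(2,j)(10-j)!
= C(2,0)·10! - C(2,1)·9! + C(2,2)·8!
= 3628800 - 725760 + 40320
= 2943360

2943360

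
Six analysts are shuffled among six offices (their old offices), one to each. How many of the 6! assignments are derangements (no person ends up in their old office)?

The subfactorial !6 = [6!/e] (nearest integer).
6! = 720, and 720/e ≈ 264.87, so !6 = 265.

265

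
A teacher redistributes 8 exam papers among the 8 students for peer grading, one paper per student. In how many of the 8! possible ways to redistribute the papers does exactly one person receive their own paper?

14832

Pick the single fixed position: C(8,1) = 8 ways.
The other 7 form a derangement: !7 = 1854.
Total: 8 × 1854 = 14832.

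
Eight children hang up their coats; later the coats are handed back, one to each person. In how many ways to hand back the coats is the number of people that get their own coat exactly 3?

2464

Choose which 3 of the 8 are fixed: C(8,3) = 56.
The other 5 form a derangement: !5 = 44.
Total: 56 × 44 = 2464.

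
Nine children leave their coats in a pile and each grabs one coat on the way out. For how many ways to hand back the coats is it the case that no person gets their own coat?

133496

The number of derangements of 9 is !9 = Σ_{k=0}^{9} (-1)^k·9!/k!
= 9! - 9!/1! + 9!/2! - 9!/3! + 9!/4! - 9!/5! + 9!/6! - 9!/7! + 9!/8! - 9!/9!
= 362880 - 362880 + 181440 - 60480 + 15120 - 3024 + 504 - 72 + 9 - 1
= 133496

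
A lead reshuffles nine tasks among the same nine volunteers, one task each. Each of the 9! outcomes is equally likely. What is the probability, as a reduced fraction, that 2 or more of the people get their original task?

95887/362880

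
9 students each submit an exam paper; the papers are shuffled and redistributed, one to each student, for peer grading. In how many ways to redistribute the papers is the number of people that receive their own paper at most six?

# with exactly i fixed is C(9,i)·!(9-i); sum over i=0..6:
  i=0: C(9,0)·!9 = 1·133496 = 133496
  i=1: C(9,1)·!8 = 9·14833 = 133497
  i=2: C(9,2)·!7 = 36·1854 = 66744
  i=3: C(9,3)·!6 = 84·265 = 22260
  i=4: C(9,4)·!5 = 126·44 = 5544
  i=5: C(9,5)·!4 = 126·9 = 1134
  i=6: C(9,6)·!3 = 84·2 = 168
Total = 362843.

362843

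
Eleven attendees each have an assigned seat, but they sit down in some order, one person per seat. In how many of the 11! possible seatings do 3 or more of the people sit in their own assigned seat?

3205379

Sum C(11,i)·!(11-i) for i = 3..11:
  i=3: C(11,3)·!8 = 165·14833 = 2447445
  i=4: C(11,4)·!7 = 330·1854 = 611820
  i=5: C(11,5)·!6 = 462·265 = 122430
  i=6: C(11,6)·!5 = 462·44 = 20328
  i=7: C(11,7)·!4 = 330·9 = 2970
  i=8: C(11,8)·!3 = 165·2 = 330
  i=9: C(11,9)·!2 = 55·1 = 55
  i=10: C(11,10)·!1 = 11·0 = 0
  i=11: C(11,11)·!0 = 1·1 = 1
Total = 3205379.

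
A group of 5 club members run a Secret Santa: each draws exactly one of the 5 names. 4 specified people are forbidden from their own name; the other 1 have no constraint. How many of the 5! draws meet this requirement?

53

Inclusion-exclusion on the 4 forbidden self-matches:
Σ_{j=0}^{4} (-1)^j C(4,j)(5-j)!
= C(4,0)·5! - C(4,1)·4! + C(4,2)·3! - C(4,3)·2! + C(4,4)·1!
= 120 - 96 + 36 - 8 + 1
= 53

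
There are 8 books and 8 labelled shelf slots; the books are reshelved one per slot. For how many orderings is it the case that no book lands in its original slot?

14833

!8 = 8! · Σ_{k=0}^{8} (-1)^k/k!
= 8! - 8!/1! + 8!/2! - 8!/3! + 8!/4! - 8!/5! + 8!/6! - 8!/7! + 8!/8!
= 40320 - 40320 + 20160 - 6720 + 1680 - 336 + 56 - 8 + 1
= 14833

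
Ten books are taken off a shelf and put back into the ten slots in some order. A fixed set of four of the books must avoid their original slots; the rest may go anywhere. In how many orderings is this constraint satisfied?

Let A_j be the event that the j-th constrained one is fixed. By inclusion-exclusion over the 4 events:
Σ_{j=0}^{4} (-1)^j C(4,j)(10-j)!
= C(4,0)·10! - C(4,1)·9! + C(4,2)·8! - C(4,3)·7! + C(4,4)·6!
= 3628800 - 1451520 + 241920 - 20160 + 720
= 2399760

2399760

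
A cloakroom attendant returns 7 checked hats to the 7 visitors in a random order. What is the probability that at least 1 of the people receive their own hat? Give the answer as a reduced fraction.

Favorable outcomes: Σ_{i≥1} C(7,i)·!(7-i) = 7·265 + 21·44 + 35·9 + 35·2 + 21·1 + 7·0 + 1·1 = 3186.
Total outcomes: 7! = 5040.
Probability = 3186/5040 = 177/280.

177/280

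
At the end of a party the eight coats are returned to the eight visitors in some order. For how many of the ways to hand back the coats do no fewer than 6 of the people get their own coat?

# with exactly i fixed is C(8,i)·!(8-i); sum over i=6..8:
  i=6: C(8,6)·!2 = 28·1 = 28
  i=7: C(8,7)·!1 = 8·0 = 0
  i=8: C(8,8)·!0 = 1·1 = 1
Total = 29.

29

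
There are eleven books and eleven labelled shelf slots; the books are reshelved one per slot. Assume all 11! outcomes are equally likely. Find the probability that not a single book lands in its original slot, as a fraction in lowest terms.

1468457/3991680

Favorable outcomes: !11 = 14684570.
Total outcomes: 11! = 39916800.
Probability = 14684570/39916800 = 1468457/3991680.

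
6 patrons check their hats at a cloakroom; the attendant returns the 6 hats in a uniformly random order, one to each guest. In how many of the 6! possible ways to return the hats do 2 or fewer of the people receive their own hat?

664

Sum C(6,i)·!(6-i) for i = 0..2:
  i=0: C(6,0)·!6 = 1·265 = 265
  i=1: C(6,1)·!5 = 6·44 = 264
  i=2: C(6,2)·!4 = 15·9 = 135
Total = 664.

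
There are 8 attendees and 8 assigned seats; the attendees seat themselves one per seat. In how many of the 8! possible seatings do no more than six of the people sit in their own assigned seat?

40319

# with exactly i fixed is C(8,i)·!(8-i); sum over i=0..6:
  i=0: C(8,0)·!8 = 1·14833 = 14833
  i=1: C(8,1)·!7 = 8·1854 = 14832
  i=2: C(8,2)·!6 = 28·265 = 7420
  i=3: C(8,3)·!5 = 56·44 = 2464
  i=4: C(8,4)·!4 = 70·9 = 630
  i=5: C(8,5)·!3 = 56·2 = 112
  i=6: C(8,6)·!2 = 28·1 = 28
Total = 40319.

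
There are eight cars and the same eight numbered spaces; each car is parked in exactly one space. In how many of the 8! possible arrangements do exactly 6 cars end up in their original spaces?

Choose which 6 of the 8 are fixed: C(8,6) = 28.
The remaining 2 must be deranged: !2 = 1.
Total: 28 × 1 = 28.

28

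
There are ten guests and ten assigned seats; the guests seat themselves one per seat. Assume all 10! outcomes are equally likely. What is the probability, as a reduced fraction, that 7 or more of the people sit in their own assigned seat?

143/1814400

Favorable outcomes: Σ_{i≥7} C(10,i)·!(10-i) = 120·2 + 45·1 + 10·0 + 1·1 = 286.
Total outcomes: 10! = 3628800.
Probability = 286/3628800 = 143/1814400.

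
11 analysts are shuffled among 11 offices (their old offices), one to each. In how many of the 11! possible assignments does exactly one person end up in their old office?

14684571

Pick the single fixed position: C(11,1) = 11 ways.
The other 10 form a derangement: !10 = 1334961.
Total: 11 × 1334961 = 14684571.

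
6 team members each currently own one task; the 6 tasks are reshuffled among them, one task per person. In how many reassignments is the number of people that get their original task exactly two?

135

Pick the 2 fixed positions: C(6,2) = 15 ways.
The other 4 form a derangement: !4 = 9.
Total: 15 × 9 = 135.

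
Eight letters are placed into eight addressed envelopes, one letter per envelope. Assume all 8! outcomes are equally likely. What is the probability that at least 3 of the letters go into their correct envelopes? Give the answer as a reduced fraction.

647/8064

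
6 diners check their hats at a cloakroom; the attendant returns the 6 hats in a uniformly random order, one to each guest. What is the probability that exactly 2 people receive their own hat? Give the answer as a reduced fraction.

3/16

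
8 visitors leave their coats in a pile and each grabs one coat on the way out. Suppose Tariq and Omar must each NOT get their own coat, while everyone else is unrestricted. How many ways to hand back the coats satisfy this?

Let A_j be the event that the j-th constrained one is fixed. By inclusion-exclusion over the 2 events:
Σ_{j=0}^{2} (-1)^j C(2,j)(8-j)!
= C(2,0)·8! - C(2,1)·7! + C(2,2)·6!
= 40320 - 10080 + 720
= 30960

30960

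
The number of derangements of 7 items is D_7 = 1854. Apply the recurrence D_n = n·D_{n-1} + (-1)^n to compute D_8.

D_8 = 8·1854 + 1 = 14833.

14833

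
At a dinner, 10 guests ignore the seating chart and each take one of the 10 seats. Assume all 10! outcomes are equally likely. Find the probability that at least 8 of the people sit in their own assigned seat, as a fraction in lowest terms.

23/1814400

Favorable outcomes: Σ_{i≥8} C(10,i)·!(10-i) = 45·1 + 10·0 + 1·1 = 46.
Total outcomes: 10! = 3628800.
Probability = 46/3628800 = 23/1814400.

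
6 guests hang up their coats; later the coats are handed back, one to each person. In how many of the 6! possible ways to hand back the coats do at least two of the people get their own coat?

191

Sum C(6,i)·!(6-i) for i = 2..6:
  i=2: C(6,2)·!4 = 15·9 = 135
  i=3: C(6,3)·!3 = 20·2 = 40
  i=4: C(6,4)·!2 = 15·1 = 15
  i=5: C(6,5)·!1 = 6·0 = 0
  i=6: C(6,6)·!0 = 1·1 = 1
Total = 191.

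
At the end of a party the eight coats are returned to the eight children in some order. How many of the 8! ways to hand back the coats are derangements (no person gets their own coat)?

14833

!8 = 8! · Σ_{k=0}^{8} (-1)^k/k!
= 8! - 8!/1! + 8!/2! - 8!/3! + 8!/4! - 8!/5! + 8!/6! - 8!/7! + 8!/8!
= 40320 - 40320 + 20160 - 6720 + 1680 - 336 + 56 - 8 + 1
= 14833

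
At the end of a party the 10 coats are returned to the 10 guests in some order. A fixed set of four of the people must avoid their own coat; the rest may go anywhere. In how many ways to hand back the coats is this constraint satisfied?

2399760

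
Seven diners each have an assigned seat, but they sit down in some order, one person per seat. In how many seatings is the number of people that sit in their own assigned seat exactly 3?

Pick the 3 fixed positions: C(7,3) = 35 ways.
The other 4 form a derangement: !4 = 9.
Total: 35 × 9 = 315.

315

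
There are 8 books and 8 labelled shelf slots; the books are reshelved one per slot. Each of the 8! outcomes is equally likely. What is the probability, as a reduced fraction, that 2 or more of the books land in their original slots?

Favorable outcomes: Σ_{i≥2} C(8,i)·!(8-i) = 28·265 + 56·44 + 70·9 + 56·2 + 28·1 + 8·0 + 1·1 = 10655.
Total outcomes: 8! = 40320.
Probability = 10655/40320 = 2131/8064.

2131/8064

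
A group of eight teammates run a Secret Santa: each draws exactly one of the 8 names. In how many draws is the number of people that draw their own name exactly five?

Pick the 5 fixed positions: C(8,5) = 56 ways.
The other 3 form a derangement: !3 = 2.
Total: 56 × 2 = 112.

112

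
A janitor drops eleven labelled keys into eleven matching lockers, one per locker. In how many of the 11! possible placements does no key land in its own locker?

14684570

By inclusion-exclusion, !11 = Σ (-1)^k · 11!/k! for k=0..11
= 11! - 11!/1! + 11!/2! - 11!/3! + 11!/4! - 11!/5! + 11!/6! - 11!/7! + 11!/8! - 11!/9! + 11!/10! - 11!/11!
= 39916800 - 39916800 + 19958400 - 6652800 + 1663200 - 332640 + 55440 - 7920 + 990 - 110 + 11 - 1
= 14684570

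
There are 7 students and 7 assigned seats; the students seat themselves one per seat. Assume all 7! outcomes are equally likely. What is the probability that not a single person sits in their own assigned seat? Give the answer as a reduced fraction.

Favorable outcomes: !7 = 1854.
Total outcomes: 7! = 5040.
Probability = 1854/5040 = 103/280.

103/280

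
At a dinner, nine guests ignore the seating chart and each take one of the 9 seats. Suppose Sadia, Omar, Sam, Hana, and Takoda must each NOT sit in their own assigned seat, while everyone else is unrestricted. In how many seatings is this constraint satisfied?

Inclusion-exclusion on the 5 forbidden self-matches:
Σ_{j=0}^{5} (-1)^j C(5,j)(9-j)!
= C(5,0)·9! - C(5,1)·8! + C(5,2)·7! - C(5,3)·6! + C(5,4)·5! - C(5,5)·4!
= 362880 - 201600 + 50400 - 7200 + 600 - 24
= 205056

205056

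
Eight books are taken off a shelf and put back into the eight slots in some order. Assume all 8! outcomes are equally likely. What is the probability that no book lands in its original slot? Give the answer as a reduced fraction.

2119/5760

Favorable outcomes: !8 = 14833.
Total outcomes: 8! = 40320.
Probability = 14833/40320 = 2119/5760.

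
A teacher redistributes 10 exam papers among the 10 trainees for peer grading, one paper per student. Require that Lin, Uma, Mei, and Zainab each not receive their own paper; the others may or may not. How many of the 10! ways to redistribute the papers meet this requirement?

2399760

Let A_j be the event that the j-th constrained one is fixed. By inclusion-exclusion over the 4 events:
Σ_{j=0}^{4} (-1)^j C(4,j)(10-j)!
= C(4,0)·10! - C(4,1)·9! + C(4,2)·8! - C(4,3)·7! + C(4,4)·6!
= 3628800 - 1451520 + 241920 - 20160 + 720
= 2399760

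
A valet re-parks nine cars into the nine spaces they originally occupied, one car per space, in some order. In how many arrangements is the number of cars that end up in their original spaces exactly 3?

22260

Choose which 3 of the 9 are fixed: C(9,3) = 84.
The other 6 form a derangement: !6 = 265.
Total: 84 × 265 = 22260.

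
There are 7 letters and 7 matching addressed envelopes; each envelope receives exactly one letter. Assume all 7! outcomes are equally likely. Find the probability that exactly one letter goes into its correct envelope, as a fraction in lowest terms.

53/144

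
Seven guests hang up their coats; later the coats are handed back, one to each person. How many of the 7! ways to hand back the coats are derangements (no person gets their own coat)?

!7 is the nearest integer to 7!/e.
7! = 5040, and 5040/e ≈ 1854.11, so !7 = 1854.

1854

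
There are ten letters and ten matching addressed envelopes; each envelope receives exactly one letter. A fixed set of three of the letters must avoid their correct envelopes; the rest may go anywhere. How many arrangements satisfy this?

Inclusion-exclusion on the 3 forbidden self-matches:
Σ_{j=0}^{3} (-1)^j C(3,j)(10-j)!
= C(3,0)·10! - C(3,1)·9! + C(3,2)·8! - C(3,3)·7!
= 3628800 - 1088640 + 120960 - 5040
= 2656080

2656080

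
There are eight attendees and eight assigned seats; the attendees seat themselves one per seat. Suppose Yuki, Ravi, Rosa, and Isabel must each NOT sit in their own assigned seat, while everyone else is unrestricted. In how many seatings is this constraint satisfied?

Let A_j be the event that the j-th constrained one is fixed. By inclusion-exclusion over the 4 events:
Σ_{j=0}^{4} (-1)^j C(4,j)(8-j)!
= C(4,0)·8! - C(4,1)·7! + C(4,2)·6! - C(4,3)·5! + C(4,4)·4!
= 40320 - 20160 + 4320 - 480 + 24
= 24024

24024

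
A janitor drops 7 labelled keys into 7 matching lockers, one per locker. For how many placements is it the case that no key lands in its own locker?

The subfactorial !7 = [7!/e] (nearest integer).
7! = 5040, and 5040/e ≈ 1854.11, so !7 = 1854.

1854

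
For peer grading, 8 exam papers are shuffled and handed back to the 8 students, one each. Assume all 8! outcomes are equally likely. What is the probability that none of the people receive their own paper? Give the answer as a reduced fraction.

2119/5760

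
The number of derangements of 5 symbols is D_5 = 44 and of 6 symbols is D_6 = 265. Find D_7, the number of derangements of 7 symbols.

1854

D_7 = (7-1)·(D_6 + D_5) = 6·(265 + 44) = 6·309 = 1854.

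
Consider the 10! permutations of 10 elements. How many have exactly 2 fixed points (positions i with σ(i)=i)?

667485

Choose which 2 of the 10 are fixed: C(10,2) = 45.
The other 8 form a derangement: !8 = 14833.
Total: 45 × 14833 = 667485.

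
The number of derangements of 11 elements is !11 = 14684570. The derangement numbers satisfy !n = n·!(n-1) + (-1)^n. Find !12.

176214841

!12 = 12·14684570 + 1 = 176214841.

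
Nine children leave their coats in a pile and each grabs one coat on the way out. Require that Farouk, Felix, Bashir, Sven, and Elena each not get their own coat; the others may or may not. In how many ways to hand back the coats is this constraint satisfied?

205056

Let A_j be the event that the j-th constrained one is fixed. By inclusion-exclusion over the 5 events:
Σ_{j=0}^{5} (-1)^j C(5,j)(9-j)!
= C(5,0)·9! - C(5,1)·8! + C(5,2)·7! - C(5,3)·6! + C(5,4)·5! - C(5,5)·4!
= 362880 - 201600 + 50400 - 7200 + 600 - 24
= 205056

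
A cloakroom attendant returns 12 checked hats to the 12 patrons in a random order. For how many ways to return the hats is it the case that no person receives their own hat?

!12 = 12! · Σ_{k=0}^{12} (-1)^k/k!
= 12! - 12!/1! + 12!/2! - 12!/3! + 12!/4! - 12!/5! + 12!/6! - 12!/7! + 12!/8! - 12!/9! + 12!/10! - 12!/11! + 12!/12!
= 479001600 - 479001600 + 239500800 - 79833600 + 19958400 - 3991680 + 665280 - 95040 + 11880 - 1320 + 132 - 12 + 1
= 176214841

176214841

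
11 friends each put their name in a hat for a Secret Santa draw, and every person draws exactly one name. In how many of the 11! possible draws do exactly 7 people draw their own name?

2970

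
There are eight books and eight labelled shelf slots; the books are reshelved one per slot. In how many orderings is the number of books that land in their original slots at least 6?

Sum C(8,i)·!(8-i) for i = 6..8:
  i=6: C(8,6)·!2 = 28·1 = 28
  i=7: C(8,7)·!1 = 8·0 = 0
  i=8: C(8,8)·!0 = 1·1 = 1
Total = 29.

29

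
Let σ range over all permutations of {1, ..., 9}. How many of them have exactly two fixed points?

Pick the 2 fixed positions: C(9,2) = 36 ways.
The remaining 7 must be deranged: !7 = 1854.
Total: 36 × 1854 = 66744.

66744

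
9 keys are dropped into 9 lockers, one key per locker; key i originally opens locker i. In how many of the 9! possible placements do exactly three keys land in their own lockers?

22260

Pick the 3 fixed positions: C(9,3) = 84 ways.
The other 6 form a derangement: !6 = 265.
Total: 84 × 265 = 22260.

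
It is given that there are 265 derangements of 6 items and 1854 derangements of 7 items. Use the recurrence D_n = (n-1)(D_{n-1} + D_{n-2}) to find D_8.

D_8 = (8-1)·(D_7 + D_6) = 7·(1854 + 265) = 7·2119 = 14833.

14833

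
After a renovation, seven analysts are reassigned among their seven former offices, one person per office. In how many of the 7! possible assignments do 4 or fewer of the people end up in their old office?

# with exactly i fixed is C(7,i)·!(7-i); sum over i=0..4:
  i=0: C(7,0)·!7 = 1·1854 = 1854
  i=1: C(7,1)·!6 = 7·265 = 1855
  i=2: C(7,2)·!5 = 21·44 = 924
  i=3: C(7,3)·!4 = 35·9 = 315
  i=4: C(7,4)·!3 = 35·2 = 70
Total = 5018.

5018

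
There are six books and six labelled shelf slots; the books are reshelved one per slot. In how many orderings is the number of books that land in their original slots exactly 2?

Choose which 2 of the 6 are fixed: C(6,2) = 15.
The other 4 form a derangement: !4 = 9.
Total: 15 × 9 = 135.

135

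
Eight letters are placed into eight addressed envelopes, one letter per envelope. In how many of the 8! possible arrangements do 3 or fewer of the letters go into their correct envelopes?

39549

# with exactly i fixed is C(8,i)·!(8-i); sum over i=0..3:
  i=0: C(8,0)·!8 = 1·14833 = 14833
  i=1: C(8,1)·!7 = 8·1854 = 14832
  i=2: C(8,2)·!6 = 28·265 = 7420
  i=3: C(8,3)·!5 = 56·44 = 2464
Total = 39549.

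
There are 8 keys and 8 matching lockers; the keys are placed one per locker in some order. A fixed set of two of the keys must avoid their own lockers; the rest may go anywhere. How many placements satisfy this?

30960

Inclusion-exclusion on the 2 forbidden self-matches:
Σ_{j=0}^{2} (-1)^j C(2,j)(8-j)!
= C(2,0)·8! - C(2,1)·7! + C(2,2)·6!
= 40320 - 10080 + 720
= 30960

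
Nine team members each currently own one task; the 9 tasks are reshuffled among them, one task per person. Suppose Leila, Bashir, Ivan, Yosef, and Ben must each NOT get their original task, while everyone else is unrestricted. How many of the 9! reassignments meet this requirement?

205056

Let A_j be the event that the j-th constrained one is fixed. By inclusion-exclusion over the 5 events:
Σ_{j=0}^{5} (-1)^j C(5,j)(9-j)!
= C(5,0)·9! - C(5,1)·8! + C(5,2)·7! - C(5,3)·6! + C(5,4)·5! - C(5,5)·4!
= 362880 - 201600 + 50400 - 7200 + 600 - 24
= 205056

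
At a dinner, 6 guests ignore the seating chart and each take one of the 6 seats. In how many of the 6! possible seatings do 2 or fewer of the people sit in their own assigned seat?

664

Sum C(6,i)·!(6-i) for i = 0..2:
  i=0: C(6,0)·!6 = 1·265 = 265
  i=1: C(6,1)·!5 = 6·44 = 264
  i=2: C(6,2)·!4 = 15·9 = 135
Total = 664.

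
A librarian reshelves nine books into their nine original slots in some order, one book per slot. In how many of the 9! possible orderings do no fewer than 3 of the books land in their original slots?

Sum C(9,i)·!(9-i) for i = 3..9:
  i=3: C(9,3)·!6 = 84·265 = 22260
  i=4: C(9,4)·!5 = 126·44 = 5544
  i=5: C(9,5)·!4 = 126·9 = 1134
  i=6: C(9,6)·!3 = 84·2 = 168
  i=7: C(9,7)·!2 = 36·1 = 36
  i=8: C(9,8)·!1 = 9·0 = 0
  i=9: C(9,9)·!0 = 1·1 = 1
Total = 29143.

29143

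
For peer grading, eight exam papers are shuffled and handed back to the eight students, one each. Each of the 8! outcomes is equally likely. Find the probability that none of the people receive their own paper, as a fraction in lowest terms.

Favorable outcomes: !8 = 14833.
Total outcomes: 8! = 40320.
Probability = 14833/40320 = 2119/5760.

2119/5760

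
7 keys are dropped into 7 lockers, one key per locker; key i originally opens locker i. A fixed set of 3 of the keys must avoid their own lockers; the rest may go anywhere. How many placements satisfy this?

3216

Inclusion-exclusion on the 3 forbidden self-matches:
Σ_{j=0}^{3} (-1)^j C(3,j)(7-j)!
= C(3,0)·7! - C(3,1)·6! + C(3,2)·5! - C(3,3)·4!
= 5040 - 2160 + 360 - 24
= 3216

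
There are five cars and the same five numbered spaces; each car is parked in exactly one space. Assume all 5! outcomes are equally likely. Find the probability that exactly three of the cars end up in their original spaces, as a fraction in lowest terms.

1/12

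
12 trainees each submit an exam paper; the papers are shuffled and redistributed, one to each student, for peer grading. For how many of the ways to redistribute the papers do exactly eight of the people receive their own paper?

Choose which 8 of the 12 are fixed: C(12,8) = 495.
The other 4 form a derangement: !4 = 9.
Total: 495 × 9 = 4455.

4455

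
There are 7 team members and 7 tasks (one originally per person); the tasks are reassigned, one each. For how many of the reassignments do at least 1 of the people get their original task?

3186

Sum C(7,i)·!(7-i) for i = 1..7:
  i=1: C(7,1)·!6 = 7·265 = 1855
  i=2: C(7,2)·!5 = 21·44 = 924
  i=3: C(7,3)·!4 = 35·9 = 315
  i=4: C(7,4)·!3 = 35·2 = 70
  i=5: C(7,5)·!2 = 21·1 = 21
  i=6: C(7,6)·!1 = 7·0 = 0
  i=7: C(7,7)·!0 = 1·1 = 1
Total = 3186.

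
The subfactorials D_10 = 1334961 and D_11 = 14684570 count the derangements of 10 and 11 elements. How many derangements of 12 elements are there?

D_12 = (12-1)·(D_11 + D_10) = 11·(14684570 + 1334961) = 11·16019531 = 176214841.

176214841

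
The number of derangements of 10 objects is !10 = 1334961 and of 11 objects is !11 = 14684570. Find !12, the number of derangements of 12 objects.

!12 = (12-1)·(!11 + !10) = 11·(14684570 + 1334961) = 11·16019531 = 176214841.

176214841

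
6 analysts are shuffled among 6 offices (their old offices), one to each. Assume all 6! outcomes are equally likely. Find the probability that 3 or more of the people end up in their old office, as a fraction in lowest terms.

7/90

Favorable outcomes: Σ_{i≥3} C(6,i)·!(6-i) = 20·2 + 15·1 + 6·0 + 1·1 = 56.
Total outcomes: 6! = 720.
Probability = 56/720 = 7/90.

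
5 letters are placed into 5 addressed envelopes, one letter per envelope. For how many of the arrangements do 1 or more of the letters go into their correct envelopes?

76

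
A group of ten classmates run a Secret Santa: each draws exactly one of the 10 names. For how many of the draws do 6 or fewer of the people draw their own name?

3628514

Sum C(10,i)·!(10-i) for i = 0..6:
  i=0: C(10,0)·!10 = 1·1334961 = 1334961
  i=1: C(10,1)·!9 = 10·133496 = 1334960
  i=2: C(10,2)·!8 = 45·14833 = 667485
  i=3: C(10,3)·!7 = 120·1854 = 222480
  i=4: C(10,4)·!6 = 210·265 = 55650
  i=5: C(10,5)·!5 = 252·44 = 11088
  i=6: C(10,6)·!4 = 210·9 = 1890
Total = 3628514.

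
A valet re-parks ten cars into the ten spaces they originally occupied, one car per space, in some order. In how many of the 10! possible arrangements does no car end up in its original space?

1334961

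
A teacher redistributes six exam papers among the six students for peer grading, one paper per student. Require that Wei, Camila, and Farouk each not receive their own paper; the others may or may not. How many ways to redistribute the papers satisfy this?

426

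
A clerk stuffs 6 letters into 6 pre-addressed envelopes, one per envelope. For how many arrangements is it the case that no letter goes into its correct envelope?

265

By inclusion-exclusion, !6 = Σ (-1)^k · 6!/k! for k=0..6
= 6! - 6!/1! + 6!/2! - 6!/3! + 6!/4! - 6!/5! + 6!/6!
= 720 - 720 + 360 - 120 + 30 - 6 + 1
= 265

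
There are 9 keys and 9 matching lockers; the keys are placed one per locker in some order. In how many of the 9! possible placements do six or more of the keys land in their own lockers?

Sum C(9,i)·!(9-i) for i = 6..9:
  i=6: C(9,6)·!3 = 84·2 = 168
  i=7: C(9,7)·!2 = 36·1 = 36
  i=8: C(9,8)·!1 = 9·0 = 0
  i=9: C(9,9)·!0 = 1·1 = 1
Total = 205.

205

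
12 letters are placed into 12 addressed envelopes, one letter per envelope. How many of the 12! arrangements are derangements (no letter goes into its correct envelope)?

Recurrence: !12 = 12·!11 + (-1)^12.
!12 = 12·14684570 + 1 = 176214841

176214841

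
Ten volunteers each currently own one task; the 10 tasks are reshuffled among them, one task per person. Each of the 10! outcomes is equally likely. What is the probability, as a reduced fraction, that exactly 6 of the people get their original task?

Favorable outcomes: C(10,6)·!4 = 210·9 = 1890.
Total outcomes: 10! = 3628800.
Probability = 1890/3628800 = 1/1920.

1/1920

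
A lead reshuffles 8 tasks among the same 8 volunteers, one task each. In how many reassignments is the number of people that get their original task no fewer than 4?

771

# with exactly i fixed is C(8,i)·!(8-i); sum over i=4..8:
  i=4: C(8,4)·!4 = 70·9 = 630
  i=5: C(8,5)·!3 = 56·2 = 112
  i=6: C(8,6)·!2 = 28·1 = 28
  i=7: C(8,7)·!1 = 8·0 = 0
  i=8: C(8,8)·!0 = 1·1 = 1
Total = 771.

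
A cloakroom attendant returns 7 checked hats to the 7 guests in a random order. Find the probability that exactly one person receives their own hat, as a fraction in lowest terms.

Favorable outcomes: C(7,1)·!6 = 7·265 = 1855.
Total outcomes: 7! = 5040.
Probability = 1855/5040 = 53/144.

53/144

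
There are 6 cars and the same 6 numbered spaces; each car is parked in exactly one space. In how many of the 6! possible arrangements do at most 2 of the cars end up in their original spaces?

664

# with exactly i fixed is C(6,i)·!(6-i); sum over i=0..2:
  i=0: C(6,0)·!6 = 1·265 = 265
  i=1: C(6,1)·!5 = 6·44 = 264
  i=2: C(6,2)·!4 = 15·9 = 135
Total = 664.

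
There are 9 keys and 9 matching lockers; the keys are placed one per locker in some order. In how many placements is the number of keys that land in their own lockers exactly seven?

Choose which 7 of the 9 are fixed: C(9,7) = 36.
The remaining 2 must be deranged: !2 = 1.
Total: 36 × 1 = 36.

36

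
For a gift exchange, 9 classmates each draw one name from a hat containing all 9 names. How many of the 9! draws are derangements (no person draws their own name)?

133496

By inclusion-exclusion, !9 = Σ (-1)^k · 9!/k! for k=0..9
= 9! - 9!/1! + 9!/2! - 9!/3! + 9!/4! - 9!/5! + 9!/6! - 9!/7! + 9!/8! - 9!/9!
= 362880 - 362880 + 181440 - 60480 + 15120 - 3024 + 504 - 72 + 9 - 1
= 133496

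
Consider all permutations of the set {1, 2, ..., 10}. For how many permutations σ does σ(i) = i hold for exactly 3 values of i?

222480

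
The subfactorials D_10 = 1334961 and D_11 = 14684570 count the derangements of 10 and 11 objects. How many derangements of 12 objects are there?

176214841

D_12 = (12-1)·(D_11 + D_10) = 11·(14684570 + 1334961) = 11·16019531 = 176214841.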